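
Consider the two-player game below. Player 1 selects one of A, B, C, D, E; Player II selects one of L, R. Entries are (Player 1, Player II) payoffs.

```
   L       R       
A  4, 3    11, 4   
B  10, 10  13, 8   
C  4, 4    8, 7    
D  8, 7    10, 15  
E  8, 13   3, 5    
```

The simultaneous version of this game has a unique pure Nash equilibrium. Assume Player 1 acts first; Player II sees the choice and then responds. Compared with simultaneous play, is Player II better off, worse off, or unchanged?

Backward induction with Player 1 moving first.
- A → Player II plays R (best of 3, 4); Player 1 gets 11.
- B → Player II plays L (best of 10, 8); Player 1 gets 10.
- C → Player II plays R (best of 4, 7); Player 1 gets 8.
- D → Player II plays R (best of 7, 15); Player 1 gets 10.
- E → Player II plays L (best of 13, 5); Player 1 gets 8.
Among 11, 10, 8, 10, 8, the best is 11 at A. Subgame-perfect outcome: (A, R) with payoffs (11, 4).
For the simultaneous game, intersect best replies.
Player 1's best replies: L→B; R→B.
Player II's best replies: A→R; B→L; C→R; D→R; E→L.
The unique mutual best reply is (B, L), giving (10, 10).
Player II earns 4 sequentially versus 10 at the Nash outcome: worse off.

worse off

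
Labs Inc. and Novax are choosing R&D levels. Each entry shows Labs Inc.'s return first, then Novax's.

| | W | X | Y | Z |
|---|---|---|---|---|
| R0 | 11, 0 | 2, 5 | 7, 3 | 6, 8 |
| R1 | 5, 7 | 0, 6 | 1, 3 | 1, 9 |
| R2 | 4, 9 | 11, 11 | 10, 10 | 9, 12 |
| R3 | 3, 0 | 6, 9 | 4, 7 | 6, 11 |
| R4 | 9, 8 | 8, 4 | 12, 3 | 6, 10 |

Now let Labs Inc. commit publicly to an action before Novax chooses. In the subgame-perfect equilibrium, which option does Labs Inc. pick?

Solve by backward induction (Labs Inc. leads).
- R0: BR = Z, leader payoff 6.
- R1: BR = Z, leader payoff 1.
- R2: BR = Z, leader payoff 9.
- R3: BR = Z, leader payoff 6.
- R4: BR = Z, leader payoff 6.
Among 6, 1, 9, 6, 6, the best is 9 at R2. Subgame-perfect outcome: (R2, Z) with payoffs (9, 12).

R2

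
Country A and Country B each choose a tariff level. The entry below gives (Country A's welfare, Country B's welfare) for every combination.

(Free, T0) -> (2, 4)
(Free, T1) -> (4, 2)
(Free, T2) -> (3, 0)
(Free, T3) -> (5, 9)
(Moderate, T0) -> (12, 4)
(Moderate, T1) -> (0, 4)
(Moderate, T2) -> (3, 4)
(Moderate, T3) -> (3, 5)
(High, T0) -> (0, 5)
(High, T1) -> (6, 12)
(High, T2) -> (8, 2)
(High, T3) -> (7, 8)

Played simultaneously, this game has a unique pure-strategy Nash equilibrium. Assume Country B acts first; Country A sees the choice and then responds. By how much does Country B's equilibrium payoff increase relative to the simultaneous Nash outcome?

Work backward from Country A's decision.
- T0 → Country A plays Moderate (best of 2, 12, 0); Country B gets 4.
- T1 → Country A plays High (best of 4, 0, 6); Country B gets 12.
- T2 → Country A plays High (best of 3, 3, 8); Country B gets 2.
- T3 → Country A plays High (best of 5, 3, 7); Country B gets 8.
Country B's induced payoffs are 4, 12, 2, 8, so Country B commits to T1. Subgame-perfect outcome: (High, T1) with payoffs (6, 12).
For the simultaneous game, intersect best replies.
Country A's best replies: T0→Moderate; T1→High; T2→High; T3→High.
Country B's best replies: Free→T3; Moderate→T3; High→T1.
Only (High, T1) has each player best-responding; Nash payoffs (6, 12).
Country B's commitment gain: 12 − 12 = 0.

0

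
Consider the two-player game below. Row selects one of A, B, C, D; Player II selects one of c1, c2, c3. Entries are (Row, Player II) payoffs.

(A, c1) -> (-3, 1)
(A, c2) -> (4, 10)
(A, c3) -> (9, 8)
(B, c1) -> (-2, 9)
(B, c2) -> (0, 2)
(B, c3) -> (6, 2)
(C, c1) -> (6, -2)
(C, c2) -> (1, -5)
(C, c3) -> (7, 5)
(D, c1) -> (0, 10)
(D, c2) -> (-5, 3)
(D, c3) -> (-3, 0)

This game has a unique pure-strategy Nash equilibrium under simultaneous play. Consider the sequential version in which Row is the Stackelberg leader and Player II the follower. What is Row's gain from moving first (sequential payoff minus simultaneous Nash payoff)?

Backward induction with Row moving first.
- A → Player II plays c2 (best of 1, 10, 8); Row gets 4.
- B → Player II plays c1 (best of 9, 2, 2); Row gets -2.
- C → Player II plays c3 (best of -2, -5, 5); Row gets 7.
- D → Player II plays c1 (best of 10, 3, 0); Row gets 0.
Among 4, -2, 7, 0, the best is 7 at C. Subgame-perfect outcome: (C, c3) with payoffs (7, 5).
Under simultaneous play:
Row's best replies: c1→C; c2→A; c3→A.
Player II's best replies: A→c2; B→c1; C→c3; D→c1.
Only (A, c2) has each player best-responding; Nash payoffs (4, 10).
Row's commitment gain: 7 − 4 = 3.

3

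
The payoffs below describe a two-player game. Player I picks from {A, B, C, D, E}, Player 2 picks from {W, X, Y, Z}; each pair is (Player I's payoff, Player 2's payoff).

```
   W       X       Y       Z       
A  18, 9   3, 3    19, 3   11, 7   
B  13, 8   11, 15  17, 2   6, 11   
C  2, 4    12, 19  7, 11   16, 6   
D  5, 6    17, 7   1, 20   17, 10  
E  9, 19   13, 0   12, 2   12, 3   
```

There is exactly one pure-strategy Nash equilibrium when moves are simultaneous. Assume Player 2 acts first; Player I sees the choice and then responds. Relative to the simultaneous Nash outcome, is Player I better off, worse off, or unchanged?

worse off

Solve by backward induction (Player 2 leads).
- W: Player I compares 18, 13, 2, 5, 9 and picks A; Player 2 would get 9.
- X: Player I compares 3, 11, 12, 17, 13 and picks D; Player 2 would get 7.
- Y: Player I compares 19, 17, 7, 1, 12 and picks A; Player 2 would get 3.
- Z: Player I compares 11, 6, 16, 17, 12 and picks D; Player 2 would get 10.
Among 9, 7, 3, 10, the best is 10 at Z. Subgame-perfect outcome: (D, Z) with payoffs (17, 10).
Under simultaneous play:
Player I's best replies: W→A; X→D; Y→A; Z→D.
Player 2's best replies: A→W; B→X; C→X; D→Y; E→W.
Only (A, W) has each player best-responding; Nash payoffs (18, 9).
Player I earns 17 sequentially versus 18 at the Nash outcome: worse off.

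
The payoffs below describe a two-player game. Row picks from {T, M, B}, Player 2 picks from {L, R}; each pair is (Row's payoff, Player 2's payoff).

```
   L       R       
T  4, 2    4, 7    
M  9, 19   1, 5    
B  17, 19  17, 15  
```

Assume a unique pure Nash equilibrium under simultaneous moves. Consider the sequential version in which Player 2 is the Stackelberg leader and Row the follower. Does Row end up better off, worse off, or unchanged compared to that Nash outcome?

Work backward from Row's decision.
- L: Row compares 4, 9, 17 and picks B; Player 2 would get 19.
- R: Row compares 4, 1, 17 and picks B; Player 2 would get 15.
Among 19, 15, the best is 19 at L. Subgame-perfect outcome: (B, L) with payoffs (17, 19).
For the simultaneous game, intersect best replies.
Row's best replies: L→B; R→B.
Player 2's best replies: T→R; M→L; B→L.
The unique mutual best reply is (B, L), giving (17, 19).
Row earns 17 sequentially versus 17 at the Nash outcome: unchanged.

unchanged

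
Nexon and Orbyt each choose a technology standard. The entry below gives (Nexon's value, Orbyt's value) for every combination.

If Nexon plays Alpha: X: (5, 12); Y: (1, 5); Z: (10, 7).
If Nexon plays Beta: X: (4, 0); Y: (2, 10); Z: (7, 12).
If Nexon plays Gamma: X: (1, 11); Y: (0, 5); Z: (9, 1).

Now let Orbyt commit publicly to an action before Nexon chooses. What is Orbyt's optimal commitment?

X

Solve by backward induction (Orbyt leads).
- X: BR = Alpha, leader payoff 12.
- Y: BR = Beta, leader payoff 10.
- Z: BR = Alpha, leader payoff 7.
Orbyt's induced payoffs are 12, 10, 7, so Orbyt commits to X. Subgame-perfect outcome: (Alpha, X) with payoffs (5, 12).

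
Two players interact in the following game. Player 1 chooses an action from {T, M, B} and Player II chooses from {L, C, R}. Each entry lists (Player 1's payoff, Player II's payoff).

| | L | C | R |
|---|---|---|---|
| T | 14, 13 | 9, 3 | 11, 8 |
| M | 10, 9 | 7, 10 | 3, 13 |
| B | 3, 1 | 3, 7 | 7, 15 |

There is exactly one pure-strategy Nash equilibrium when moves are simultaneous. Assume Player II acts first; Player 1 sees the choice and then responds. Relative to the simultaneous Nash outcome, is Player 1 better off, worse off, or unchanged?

unchanged

Backward induction with Player II moving first.
- L → Player 1 plays T (best of 14, 10, 3); Player II gets 13.
- C → Player 1 plays T (best of 9, 7, 3); Player II gets 3.
- R → Player 1 plays T (best of 11, 3, 7); Player II gets 8.
Player II's induced payoffs are 13, 3, 8, so Player II commits to L. Subgame-perfect outcome: (T, L) with payoffs (14, 13).
Under simultaneous play:
Player 1's best replies: L→T; C→T; R→T.
Player II's best replies: T→L; M→R; B→R.
The unique mutual best reply is (T, L), giving (14, 13).
Player 1 earns 14 sequentially versus 14 at the Nash outcome: unchanged.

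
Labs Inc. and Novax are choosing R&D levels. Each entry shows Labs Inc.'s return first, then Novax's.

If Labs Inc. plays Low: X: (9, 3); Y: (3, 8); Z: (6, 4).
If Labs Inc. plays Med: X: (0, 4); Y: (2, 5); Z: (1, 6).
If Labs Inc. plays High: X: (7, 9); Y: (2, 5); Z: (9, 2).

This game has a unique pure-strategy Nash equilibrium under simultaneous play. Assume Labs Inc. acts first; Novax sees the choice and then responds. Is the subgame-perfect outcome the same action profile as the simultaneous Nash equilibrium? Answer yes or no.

no

Novax best-responds to each possible Labs Inc. move:
- Low → Novax plays Y (best of 3, 8, 4); Labs Inc. gets 3.
- Med → Novax plays Z (best of 4, 5, 6); Labs Inc. gets 1.
- High → Novax plays X (best of 9, 5, 2); Labs Inc. gets 7.
Maximizing over 3, 1, 7, Labs Inc. chooses High. Subgame-perfect outcome: (High, X) with payoffs (7, 9).
Under simultaneous play:
Labs Inc.'s best replies: X→Low; Y→Low; Z→High.
Novax's best replies: Low→Y; Med→Z; High→X.
Only (Low, Y) has each player best-responding; Nash payoffs (3, 8).
Sequential outcome (High, X) differs from the Nash profile (Low, Y).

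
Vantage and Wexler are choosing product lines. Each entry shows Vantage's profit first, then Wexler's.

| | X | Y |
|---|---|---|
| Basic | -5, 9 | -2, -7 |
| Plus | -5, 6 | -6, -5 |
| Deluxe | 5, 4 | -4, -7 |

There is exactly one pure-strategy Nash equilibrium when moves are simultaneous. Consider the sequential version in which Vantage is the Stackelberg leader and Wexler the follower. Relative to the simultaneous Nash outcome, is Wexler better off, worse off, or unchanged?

unchanged

Work backward from Wexler's decision.
- Basic → Wexler plays X (best of 9, -7); Vantage gets -5.
- Plus → Wexler plays X (best of 6, -5); Vantage gets -5.
- Deluxe → Wexler plays X (best of 4, -7); Vantage gets 5.
Among -5, -5, 5, the best is 5 at Deluxe. Subgame-perfect outcome: (Deluxe, X) with payoffs (5, 4).
Now find the simultaneous Nash equilibrium.
Vantage's best replies: X→Deluxe; Y→Basic.
Wexler's best replies: Basic→X; Plus→X; Deluxe→X.
Only (Deluxe, X) has each player best-responding; Nash payoffs (5, 4).
Wexler earns 4 sequentially versus 4 at the Nash outcome: unchanged.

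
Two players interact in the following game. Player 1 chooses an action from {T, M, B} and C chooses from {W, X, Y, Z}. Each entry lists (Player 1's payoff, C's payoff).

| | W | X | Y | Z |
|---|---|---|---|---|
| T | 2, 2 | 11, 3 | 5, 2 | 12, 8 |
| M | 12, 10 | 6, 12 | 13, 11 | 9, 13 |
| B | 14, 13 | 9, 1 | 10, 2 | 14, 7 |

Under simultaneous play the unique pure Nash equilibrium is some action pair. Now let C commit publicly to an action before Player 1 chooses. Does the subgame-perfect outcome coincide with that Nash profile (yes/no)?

Solve by backward induction (C leads).
- W: BR = B, leader payoff 13.
- X: BR = T, leader payoff 3.
- Y: BR = M, leader payoff 11.
- Z: BR = B, leader payoff 7.
Among 13, 3, 11, 7, the best is 13 at W. Subgame-perfect outcome: (B, W) with payoffs (14, 13).
For the simultaneous game, intersect best replies.
Player 1's best replies: W→B; X→T; Y→M; Z→B.
C's best replies: T→Z; M→Z; B→W.
Only (B, W) has each player best-responding; Nash payoffs (14, 13).
Sequential outcome (B, W) coincides with the Nash profile (B, W).

yes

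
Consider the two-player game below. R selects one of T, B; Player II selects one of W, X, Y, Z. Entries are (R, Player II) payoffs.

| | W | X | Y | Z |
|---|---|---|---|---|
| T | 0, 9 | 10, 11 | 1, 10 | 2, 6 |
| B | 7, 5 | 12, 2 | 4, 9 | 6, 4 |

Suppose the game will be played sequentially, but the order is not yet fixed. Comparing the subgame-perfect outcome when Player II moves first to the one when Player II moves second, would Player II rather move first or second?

second

If R leads: Player II's best replies are T→X, B→Y; R's induced payoffs 10, 4; outcome (T, X), payoffs (10, 11).
If Player II leads: R's best replies are W→B, X→B, Y→B, Z→B; Player II's induced payoffs 5, 2, 9, 4; outcome (B, Y), payoffs (4, 9).
Player II gets 9 moving first and 11 moving second, so Player II prefers to move second.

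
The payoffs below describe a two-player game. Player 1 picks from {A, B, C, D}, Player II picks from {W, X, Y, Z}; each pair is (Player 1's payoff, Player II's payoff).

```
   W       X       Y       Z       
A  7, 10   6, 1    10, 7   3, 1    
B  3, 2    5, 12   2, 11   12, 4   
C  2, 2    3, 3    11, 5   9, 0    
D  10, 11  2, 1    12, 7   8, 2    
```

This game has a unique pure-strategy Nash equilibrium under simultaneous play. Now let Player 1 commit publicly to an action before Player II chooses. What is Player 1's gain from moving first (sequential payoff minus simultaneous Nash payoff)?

1

Solve by backward induction (Player 1 leads).
- A: BR = W, leader payoff 7.
- B: BR = X, leader payoff 5.
- C: BR = Y, leader payoff 11.
- D: BR = W, leader payoff 10.
Player 1's induced payoffs are 7, 5, 11, 10, so Player 1 commits to C. Subgame-perfect outcome: (C, Y) with payoffs (11, 5).
Under simultaneous play:
Player 1's best replies: W→D; X→A; Y→D; Z→B.
Player II's best replies: A→W; B→X; C→Y; D→W.
Only (D, W) has each player best-responding; Nash payoffs (10, 11).
Player 1's commitment gain: 11 − 10 = 1.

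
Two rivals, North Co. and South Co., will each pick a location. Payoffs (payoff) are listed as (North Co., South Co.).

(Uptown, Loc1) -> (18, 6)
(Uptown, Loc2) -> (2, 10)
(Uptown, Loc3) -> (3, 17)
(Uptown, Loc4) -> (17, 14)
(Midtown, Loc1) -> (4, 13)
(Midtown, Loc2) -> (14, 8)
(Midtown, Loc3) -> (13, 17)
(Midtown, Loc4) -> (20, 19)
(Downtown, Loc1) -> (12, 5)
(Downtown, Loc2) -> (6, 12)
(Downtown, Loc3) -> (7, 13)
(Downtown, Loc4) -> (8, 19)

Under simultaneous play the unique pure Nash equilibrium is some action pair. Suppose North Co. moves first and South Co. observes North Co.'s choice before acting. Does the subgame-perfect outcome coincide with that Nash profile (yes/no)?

yes

Solve by backward induction (North Co. leads).
- Uptown → South Co. plays Loc3 (best of 6, 10, 17, 14); North Co. gets 3.
- Midtown → South Co. plays Loc4 (best of 13, 8, 17, 19); North Co. gets 20.
- Downtown → South Co. plays Loc4 (best of 5, 12, 13, 19); North Co. gets 8.
Among 3, 20, 8, the best is 20 at Midtown. Subgame-perfect outcome: (Midtown, Loc4) with payoffs (20, 19).
Now find the simultaneous Nash equilibrium.
North Co.'s best replies: Loc1→Uptown; Loc2→Midtown; Loc3→Midtown; Loc4→Midtown.
South Co.'s best replies: Uptown→Loc3; Midtown→Loc4; Downtown→Loc4.
The unique mutual best reply is (Midtown, Loc4), giving (20, 19).
Sequential outcome (Midtown, Loc4) coincides with the Nash profile (Midtown, Loc4).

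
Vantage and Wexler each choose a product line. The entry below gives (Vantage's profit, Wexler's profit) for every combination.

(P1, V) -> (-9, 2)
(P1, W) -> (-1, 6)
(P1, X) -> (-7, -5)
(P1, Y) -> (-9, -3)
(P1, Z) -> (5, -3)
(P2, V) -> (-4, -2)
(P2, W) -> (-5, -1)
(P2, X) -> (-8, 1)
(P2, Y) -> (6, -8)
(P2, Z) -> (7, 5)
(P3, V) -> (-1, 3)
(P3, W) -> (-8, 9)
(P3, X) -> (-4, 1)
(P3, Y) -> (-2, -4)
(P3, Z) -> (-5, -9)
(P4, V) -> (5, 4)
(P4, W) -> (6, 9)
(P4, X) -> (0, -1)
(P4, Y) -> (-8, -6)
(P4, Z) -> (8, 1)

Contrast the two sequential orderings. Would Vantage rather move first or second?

first

If Vantage leads: Wexler's best replies are P1→W, P2→Z, P3→W, P4→W; Vantage's induced payoffs -1, 7, -8, 6; outcome (P2, Z), payoffs (7, 5).
If Wexler leads: Vantage's best replies are V→P4, W→P4, X→P4, Y→P2, Z→P4; Wexler's induced payoffs 4, 9, -1, -8, 1; outcome (P4, W), payoffs (6, 9).
Vantage gets 7 moving first and 6 moving second, so Vantage prefers to move first.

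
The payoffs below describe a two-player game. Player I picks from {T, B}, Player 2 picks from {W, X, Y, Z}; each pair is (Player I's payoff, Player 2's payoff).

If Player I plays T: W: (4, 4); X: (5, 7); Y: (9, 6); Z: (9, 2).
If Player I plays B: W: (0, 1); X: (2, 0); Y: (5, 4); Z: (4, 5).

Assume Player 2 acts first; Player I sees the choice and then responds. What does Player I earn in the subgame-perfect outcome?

5

Solve by backward induction (Player 2 leads).
- W: Player I compares 4, 0 and picks T; Player 2 would get 4.
- X: Player I compares 5, 2 and picks T; Player 2 would get 7.
- Y: Player I compares 9, 5 and picks T; Player 2 would get 6.
- Z: Player I compares 9, 4 and picks T; Player 2 would get 2.
Player 2's induced payoffs are 4, 7, 6, 2, so Player 2 commits to X. Subgame-perfect outcome: (T, X) with payoffs (5, 7).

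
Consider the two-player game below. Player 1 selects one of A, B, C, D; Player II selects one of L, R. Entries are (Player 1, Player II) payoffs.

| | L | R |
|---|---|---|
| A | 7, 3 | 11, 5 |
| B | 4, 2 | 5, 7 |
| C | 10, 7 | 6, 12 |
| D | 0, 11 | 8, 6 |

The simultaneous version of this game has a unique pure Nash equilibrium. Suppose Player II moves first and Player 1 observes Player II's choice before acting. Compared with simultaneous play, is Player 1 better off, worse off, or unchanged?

worse off

Backward induction with Player II moving first.
- L: Player 1 compares 7, 4, 10, 0 and picks C; Player II would get 7.
- R: Player 1 compares 11, 5, 6, 8 and picks A; Player II would get 5.
Among 7, 5, the best is 7 at L. Subgame-perfect outcome: (C, L) with payoffs (10, 7).
Under simultaneous play:
Player 1's best replies: L→C; R→A.
Player II's best replies: A→R; B→R; C→R; D→L.
Only (A, R) has each player best-responding; Nash payoffs (11, 5).
Player 1 earns 10 sequentially versus 11 at the Nash outcome: worse off.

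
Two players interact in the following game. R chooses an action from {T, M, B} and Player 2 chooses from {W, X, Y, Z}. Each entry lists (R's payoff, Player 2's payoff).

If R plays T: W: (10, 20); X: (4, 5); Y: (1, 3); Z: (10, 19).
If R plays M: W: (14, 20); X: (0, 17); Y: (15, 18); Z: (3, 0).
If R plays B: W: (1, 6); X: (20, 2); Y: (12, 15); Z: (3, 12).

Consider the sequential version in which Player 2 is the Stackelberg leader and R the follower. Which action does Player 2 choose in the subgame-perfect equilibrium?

W

Backward induction with Player 2 moving first.
- W → R plays M (best of 10, 14, 1); Player 2 gets 20.
- X → R plays B (best of 4, 0, 20); Player 2 gets 2.
- Y → R plays M (best of 1, 15, 12); Player 2 gets 18.
- Z → R plays T (best of 10, 3, 3); Player 2 gets 19.
Maximizing over 20, 2, 18, 19, Player 2 chooses W. Subgame-perfect outcome: (M, W) with payoffs (14, 20).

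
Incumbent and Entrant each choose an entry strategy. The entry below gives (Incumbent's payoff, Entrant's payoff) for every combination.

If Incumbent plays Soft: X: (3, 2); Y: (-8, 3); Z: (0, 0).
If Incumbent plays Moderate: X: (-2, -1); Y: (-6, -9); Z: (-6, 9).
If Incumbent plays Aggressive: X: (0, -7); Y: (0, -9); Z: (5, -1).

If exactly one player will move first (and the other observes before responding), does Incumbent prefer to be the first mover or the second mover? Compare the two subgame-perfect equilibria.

first

If Incumbent leads: Entrant's best replies are Soft→Y, Moderate→Z, Aggressive→Z; Incumbent's induced payoffs -8, -6, 5; outcome (Aggressive, Z), payoffs (5, -1).
If Entrant leads: Incumbent's best replies are X→Soft, Y→Aggressive, Z→Aggressive; Entrant's induced payoffs 2, -9, -1; outcome (Soft, X), payoffs (3, 2).
Incumbent gets 5 moving first and 3 moving second, so Incumbent prefers to move first.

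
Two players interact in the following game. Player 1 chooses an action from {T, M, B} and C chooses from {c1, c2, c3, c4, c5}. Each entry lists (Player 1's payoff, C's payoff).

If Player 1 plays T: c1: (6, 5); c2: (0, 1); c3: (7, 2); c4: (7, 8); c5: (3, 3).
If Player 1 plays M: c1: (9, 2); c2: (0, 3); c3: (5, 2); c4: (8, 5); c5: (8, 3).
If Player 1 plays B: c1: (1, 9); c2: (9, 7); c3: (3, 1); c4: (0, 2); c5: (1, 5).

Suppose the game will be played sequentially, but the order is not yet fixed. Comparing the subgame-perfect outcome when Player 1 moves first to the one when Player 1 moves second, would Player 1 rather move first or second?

second

If Player 1 leads: C's best replies are T→c4, M→c4, B→c1; Player 1's induced payoffs 7, 8, 1; outcome (M, c4), payoffs (8, 5).
If C leads: Player 1's best replies are c1→M, c2→B, c3→T, c4→M, c5→M; C's induced payoffs 2, 7, 2, 5, 3; outcome (B, c2), payoffs (9, 7).
Player 1 gets 8 moving first and 9 moving second, so Player 1 prefers to move second.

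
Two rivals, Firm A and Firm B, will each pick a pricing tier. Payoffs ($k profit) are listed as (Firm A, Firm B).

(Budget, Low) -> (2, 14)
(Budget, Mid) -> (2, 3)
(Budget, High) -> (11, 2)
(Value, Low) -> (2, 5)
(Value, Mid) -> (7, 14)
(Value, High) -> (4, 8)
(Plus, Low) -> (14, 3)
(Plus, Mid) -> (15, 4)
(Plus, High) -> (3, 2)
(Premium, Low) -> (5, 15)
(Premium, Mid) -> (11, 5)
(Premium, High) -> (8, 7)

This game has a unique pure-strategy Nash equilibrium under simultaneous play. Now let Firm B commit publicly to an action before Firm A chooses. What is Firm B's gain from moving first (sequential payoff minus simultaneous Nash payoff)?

Solve by backward induction (Firm B leads).
- Low: BR = Plus, leader payoff 3.
- Mid: BR = Plus, leader payoff 4.
- High: BR = Budget, leader payoff 2.
Maximizing over 3, 4, 2, Firm B chooses Mid. Subgame-perfect outcome: (Plus, Mid) with payoffs (15, 4).
Under simultaneous play:
Firm A's best replies: Low→Plus; Mid→Plus; High→Budget.
Firm B's best replies: Budget→Low; Value→Mid; Plus→Mid; Premium→Low.
Only (Plus, Mid) has each player best-responding; Nash payoffs (15, 4).
Firm B's commitment gain: 4 − 4 = 0.

0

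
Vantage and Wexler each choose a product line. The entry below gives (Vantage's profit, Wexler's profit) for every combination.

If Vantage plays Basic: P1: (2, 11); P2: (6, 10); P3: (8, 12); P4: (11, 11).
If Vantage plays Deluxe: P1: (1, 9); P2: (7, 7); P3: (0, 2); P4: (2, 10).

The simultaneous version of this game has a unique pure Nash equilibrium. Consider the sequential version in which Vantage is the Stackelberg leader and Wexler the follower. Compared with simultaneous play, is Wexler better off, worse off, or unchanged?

Wexler best-responds to each possible Vantage move:
- Basic → Wexler plays P3 (best of 11, 10, 12, 11); Vantage gets 8.
- Deluxe → Wexler plays P4 (best of 9, 7, 2, 10); Vantage gets 2.
Among 8, 2, the best is 8 at Basic. Subgame-perfect outcome: (Basic, P3) with payoffs (8, 12).
Now find the simultaneous Nash equilibrium.
Vantage's best replies: P1→Basic; P2→Deluxe; P3→Basic; P4→Basic.
Wexler's best replies: Basic→P3; Deluxe→P4.
The unique mutual best reply is (Basic, P3), giving (8, 12).
Wexler earns 12 sequentially versus 12 at the Nash outcome: unchanged.

unchanged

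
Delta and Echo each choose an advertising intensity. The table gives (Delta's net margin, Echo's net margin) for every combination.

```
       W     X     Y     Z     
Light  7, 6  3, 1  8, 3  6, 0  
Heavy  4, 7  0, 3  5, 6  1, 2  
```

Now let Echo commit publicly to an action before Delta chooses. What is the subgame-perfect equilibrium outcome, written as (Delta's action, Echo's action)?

(Light, W)

Delta best-responds to each possible Echo move:
- W: Delta compares 7, 4 and picks Light; Echo would get 6.
- X: Delta compares 3, 0 and picks Light; Echo would get 1.
- Y: Delta compares 8, 5 and picks Light; Echo would get 3.
- Z: Delta compares 6, 1 and picks Light; Echo would get 0.
Among 6, 1, 3, 0, the best is 6 at W. Subgame-perfect outcome: (Light, W) with payoffs (7, 6).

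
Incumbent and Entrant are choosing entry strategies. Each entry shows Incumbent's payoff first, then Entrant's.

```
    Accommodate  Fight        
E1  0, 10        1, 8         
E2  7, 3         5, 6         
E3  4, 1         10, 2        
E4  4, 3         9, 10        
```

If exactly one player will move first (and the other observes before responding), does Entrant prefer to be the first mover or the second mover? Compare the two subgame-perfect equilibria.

If Incumbent leads: Entrant's best replies are E1→Accommodate, E2→Fight, E3→Fight, E4→Fight; Incumbent's induced payoffs 0, 5, 10, 9; outcome (E3, Fight), payoffs (10, 2).
If Entrant leads: Incumbent's best replies are Accommodate→E2, Fight→E3; Entrant's induced payoffs 3, 2; outcome (E2, Accommodate), payoffs (7, 3).
Entrant gets 3 moving first and 2 moving second, so Entrant prefers to move first.

first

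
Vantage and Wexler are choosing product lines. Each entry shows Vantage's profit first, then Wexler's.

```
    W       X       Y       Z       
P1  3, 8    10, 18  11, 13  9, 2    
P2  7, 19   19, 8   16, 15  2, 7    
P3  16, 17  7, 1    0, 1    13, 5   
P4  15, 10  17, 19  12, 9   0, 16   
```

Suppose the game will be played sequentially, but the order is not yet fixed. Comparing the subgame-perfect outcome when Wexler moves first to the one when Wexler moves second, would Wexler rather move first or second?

If Vantage leads: Wexler's best replies are P1→X, P2→W, P3→W, P4→X; Vantage's induced payoffs 10, 7, 16, 17; outcome (P4, X), payoffs (17, 19).
If Wexler leads: Vantage's best replies are W→P3, X→P2, Y→P2, Z→P3; Wexler's induced payoffs 17, 8, 15, 5; outcome (P3, W), payoffs (16, 17).
Wexler gets 17 moving first and 19 moving second, so Wexler prefers to move second.

second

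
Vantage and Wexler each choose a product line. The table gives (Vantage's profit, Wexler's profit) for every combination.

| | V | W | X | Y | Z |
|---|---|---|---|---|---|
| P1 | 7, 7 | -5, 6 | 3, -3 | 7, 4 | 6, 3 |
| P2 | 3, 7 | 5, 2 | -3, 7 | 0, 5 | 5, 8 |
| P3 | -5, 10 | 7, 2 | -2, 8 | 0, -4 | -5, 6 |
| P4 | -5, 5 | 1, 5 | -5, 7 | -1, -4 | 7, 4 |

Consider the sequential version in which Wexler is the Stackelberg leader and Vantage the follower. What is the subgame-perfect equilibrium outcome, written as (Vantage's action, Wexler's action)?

(P1, V)

Solve by backward induction (Wexler leads).
- V: Vantage compares 7, 3, -5, -5 and picks P1; Wexler would get 7.
- W: Vantage compares -5, 5, 7, 1 and picks P3; Wexler would get 2.
- X: Vantage compares 3, -3, -2, -5 and picks P1; Wexler would get -3.
- Y: Vantage compares 7, 0, 0, -1 and picks P1; Wexler would get 4.
- Z: Vantage compares 6, 5, -5, 7 and picks P4; Wexler would get 4.
Among 7, 2, -3, 4, 4, the best is 7 at V. Subgame-perfect outcome: (P1, V) with payoffs (7, 7).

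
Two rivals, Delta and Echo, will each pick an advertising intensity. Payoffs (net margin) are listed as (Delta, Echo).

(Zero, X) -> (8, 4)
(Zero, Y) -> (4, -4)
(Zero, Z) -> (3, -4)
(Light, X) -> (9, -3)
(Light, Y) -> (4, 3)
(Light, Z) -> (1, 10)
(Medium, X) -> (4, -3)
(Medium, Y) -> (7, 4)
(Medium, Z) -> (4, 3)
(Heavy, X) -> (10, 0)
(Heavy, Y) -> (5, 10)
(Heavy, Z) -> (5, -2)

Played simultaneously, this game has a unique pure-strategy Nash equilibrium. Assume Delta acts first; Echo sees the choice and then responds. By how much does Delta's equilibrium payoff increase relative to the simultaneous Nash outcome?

1

Echo best-responds to each possible Delta move:
- Zero: BR = X, leader payoff 8.
- Light: BR = Z, leader payoff 1.
- Medium: BR = Y, leader payoff 7.
- Heavy: BR = Y, leader payoff 5.
Among 8, 1, 7, 5, the best is 8 at Zero. Subgame-perfect outcome: (Zero, X) with payoffs (8, 4).
For the simultaneous game, intersect best replies.
Delta's best replies: X→Heavy; Y→Medium; Z→Heavy.
Echo's best replies: Zero→X; Light→Z; Medium→Y; Heavy→Y.
The unique mutual best reply is (Medium, Y), giving (7, 4).
Delta's commitment gain: 8 − 7 = 1.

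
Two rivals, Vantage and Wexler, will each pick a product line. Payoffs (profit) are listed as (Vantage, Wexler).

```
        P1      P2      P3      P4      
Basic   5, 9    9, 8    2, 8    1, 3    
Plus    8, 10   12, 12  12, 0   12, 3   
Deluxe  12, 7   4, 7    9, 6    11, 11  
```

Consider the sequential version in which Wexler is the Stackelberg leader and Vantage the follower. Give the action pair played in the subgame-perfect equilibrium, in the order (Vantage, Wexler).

Vantage best-responds to each possible Wexler move:
- P1: BR = Deluxe, leader payoff 7.
- P2: BR = Plus, leader payoff 12.
- P3: BR = Plus, leader payoff 0.
- P4: BR = Plus, leader payoff 3.
Among 7, 12, 0, 3, the best is 12 at P2. Subgame-perfect outcome: (Plus, P2) with payoffs (12, 12).

(Plus, P2)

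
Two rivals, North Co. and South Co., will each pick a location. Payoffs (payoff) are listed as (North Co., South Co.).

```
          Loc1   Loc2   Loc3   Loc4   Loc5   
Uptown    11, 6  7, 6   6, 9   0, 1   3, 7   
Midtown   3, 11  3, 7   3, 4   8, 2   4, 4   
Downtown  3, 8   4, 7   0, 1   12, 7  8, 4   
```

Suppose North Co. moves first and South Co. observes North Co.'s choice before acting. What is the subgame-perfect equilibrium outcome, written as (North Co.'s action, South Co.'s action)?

Work backward from South Co.'s decision.
- Uptown → South Co. plays Loc3 (best of 6, 6, 9, 1, 7); North Co. gets 6.
- Midtown → South Co. plays Loc1 (best of 11, 7, 4, 2, 4); North Co. gets 3.
- Downtown → South Co. plays Loc1 (best of 8, 7, 1, 7, 4); North Co. gets 3.
Maximizing over 6, 3, 3, North Co. chooses Uptown. Subgame-perfect outcome: (Uptown, Loc3) with payoffs (6, 9).

(Uptown, Loc3)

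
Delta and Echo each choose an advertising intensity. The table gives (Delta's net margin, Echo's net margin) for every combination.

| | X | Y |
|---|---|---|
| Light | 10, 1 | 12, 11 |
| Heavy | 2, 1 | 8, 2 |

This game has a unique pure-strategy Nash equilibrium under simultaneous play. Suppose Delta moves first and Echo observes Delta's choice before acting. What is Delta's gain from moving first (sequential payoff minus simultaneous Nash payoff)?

Backward induction with Delta moving first.
- Light → Echo plays Y (best of 1, 11); Delta gets 12.
- Heavy → Echo plays Y (best of 1, 2); Delta gets 8.
Delta's induced payoffs are 12, 8, so Delta commits to Light. Subgame-perfect outcome: (Light, Y) with payoffs (12, 11).
Now find the simultaneous Nash equilibrium.
Delta's best replies: X→Light; Y→Light.
Echo's best replies: Light→Y; Heavy→Y.
The unique mutual best reply is (Light, Y), giving (12, 11).
Delta's commitment gain: 12 − 12 = 0.

0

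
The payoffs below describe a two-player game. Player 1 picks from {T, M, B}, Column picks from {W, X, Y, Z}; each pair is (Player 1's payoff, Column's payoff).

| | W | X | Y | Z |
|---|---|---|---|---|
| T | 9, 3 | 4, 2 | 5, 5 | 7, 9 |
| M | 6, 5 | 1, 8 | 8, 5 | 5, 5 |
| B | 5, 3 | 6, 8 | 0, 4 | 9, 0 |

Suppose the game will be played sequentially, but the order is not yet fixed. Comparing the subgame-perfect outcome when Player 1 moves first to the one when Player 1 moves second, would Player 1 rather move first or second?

first

If Player 1 leads: Column's best replies are T→Z, M→X, B→X; Player 1's induced payoffs 7, 1, 6; outcome (T, Z), payoffs (7, 9).
If Column leads: Player 1's best replies are W→T, X→B, Y→M, Z→B; Column's induced payoffs 3, 8, 5, 0; outcome (B, X), payoffs (6, 8).
Player 1 gets 7 moving first and 6 moving second, so Player 1 prefers to move first.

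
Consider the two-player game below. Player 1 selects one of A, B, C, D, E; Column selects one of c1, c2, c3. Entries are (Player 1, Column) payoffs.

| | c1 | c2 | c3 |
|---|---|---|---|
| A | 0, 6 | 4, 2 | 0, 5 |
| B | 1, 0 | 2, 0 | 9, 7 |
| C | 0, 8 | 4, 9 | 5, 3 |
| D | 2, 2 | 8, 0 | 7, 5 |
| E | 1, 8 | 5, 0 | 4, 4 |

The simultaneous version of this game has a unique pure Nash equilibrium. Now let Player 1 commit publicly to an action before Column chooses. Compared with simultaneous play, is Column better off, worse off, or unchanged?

unchanged

Work backward from Column's decision.
- A: Column compares 6, 2, 5 and picks c1; Player 1 would get 0.
- B: Column compares 0, 0, 7 and picks c3; Player 1 would get 9.
- C: Column compares 8, 9, 3 and picks c2; Player 1 would get 4.
- D: Column compares 2, 0, 5 and picks c3; Player 1 would get 7.
- E: Column compares 8, 0, 4 and picks c1; Player 1 would get 1.
Player 1's induced payoffs are 0, 9, 4, 7, 1, so Player 1 commits to B. Subgame-perfect outcome: (B, c3) with payoffs (9, 7).
Under simultaneous play:
Player 1's best replies: c1→D; c2→D; c3→B.
Column's best replies: A→c1; B→c3; C→c2; D→c3; E→c1.
Only (B, c3) has each player best-responding; Nash payoffs (9, 7).
Column earns 7 sequentially versus 7 at the Nash outcome: unchanged.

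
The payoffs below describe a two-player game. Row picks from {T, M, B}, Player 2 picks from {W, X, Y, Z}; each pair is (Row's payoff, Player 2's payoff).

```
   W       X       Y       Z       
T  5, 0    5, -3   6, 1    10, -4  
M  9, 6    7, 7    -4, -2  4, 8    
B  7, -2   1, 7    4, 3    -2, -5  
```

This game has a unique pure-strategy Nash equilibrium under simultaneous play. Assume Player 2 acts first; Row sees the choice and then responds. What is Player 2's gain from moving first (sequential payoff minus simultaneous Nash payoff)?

Backward induction with Player 2 moving first.
- W → Row plays M (best of 5, 9, 7); Player 2 gets 6.
- X → Row plays M (best of 5, 7, 1); Player 2 gets 7.
- Y → Row plays T (best of 6, -4, 4); Player 2 gets 1.
- Z → Row plays T (best of 10, 4, -2); Player 2 gets -4.
Maximizing over 6, 7, 1, -4, Player 2 chooses X. Subgame-perfect outcome: (M, X) with payoffs (7, 7).
For the simultaneous game, intersect best replies.
Row's best replies: W→M; X→M; Y→T; Z→T.
Player 2's best replies: T→Y; M→Z; B→X.
The unique mutual best reply is (T, Y), giving (6, 1).
Player 2's commitment gain: 7 − 1 = 6.

6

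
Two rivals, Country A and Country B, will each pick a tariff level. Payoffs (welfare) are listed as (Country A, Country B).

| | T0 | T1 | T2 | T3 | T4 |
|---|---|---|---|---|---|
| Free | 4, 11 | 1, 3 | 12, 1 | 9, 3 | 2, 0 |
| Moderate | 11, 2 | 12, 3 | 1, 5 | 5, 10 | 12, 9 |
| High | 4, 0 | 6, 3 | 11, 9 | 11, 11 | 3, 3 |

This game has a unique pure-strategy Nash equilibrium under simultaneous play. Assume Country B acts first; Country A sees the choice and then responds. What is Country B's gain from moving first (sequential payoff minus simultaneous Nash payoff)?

Backward induction with Country B moving first.
- T0: Country A compares 4, 11, 4 and picks Moderate; Country B would get 2.
- T1: Country A compares 1, 12, 6 and picks Moderate; Country B would get 3.
- T2: Country A compares 12, 1, 11 and picks Free; Country B would get 1.
- T3: Country A compares 9, 5, 11 and picks High; Country B would get 11.
- T4: Country A compares 2, 12, 3 and picks Moderate; Country B would get 9.
Country B's induced payoffs are 2, 3, 1, 11, 9, so Country B commits to T3. Subgame-perfect outcome: (High, T3) with payoffs (11, 11).
For the simultaneous game, intersect best replies.
Country A's best replies: T0→Moderate; T1→Moderate; T2→Free; T3→High; T4→Moderate.
Country B's best replies: Free→T0; Moderate→T3; High→T3.
Only (High, T3) has each player best-responding; Nash payoffs (11, 11).
Country B's commitment gain: 11 − 11 = 0.

0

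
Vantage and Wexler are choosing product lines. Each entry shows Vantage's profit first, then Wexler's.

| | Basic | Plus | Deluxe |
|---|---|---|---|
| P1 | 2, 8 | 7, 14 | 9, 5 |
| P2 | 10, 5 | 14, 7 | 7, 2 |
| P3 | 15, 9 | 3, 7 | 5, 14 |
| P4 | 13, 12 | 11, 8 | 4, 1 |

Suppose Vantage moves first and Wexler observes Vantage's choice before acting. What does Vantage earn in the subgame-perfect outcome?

Wexler best-responds to each possible Vantage move:
- P1: BR = Plus, leader payoff 7.
- P2: BR = Plus, leader payoff 14.
- P3: BR = Deluxe, leader payoff 5.
- P4: BR = Basic, leader payoff 13.
Vantage's induced payoffs are 7, 14, 5, 13, so Vantage commits to P2. Subgame-perfect outcome: (P2, Plus) with payoffs (14, 7).

14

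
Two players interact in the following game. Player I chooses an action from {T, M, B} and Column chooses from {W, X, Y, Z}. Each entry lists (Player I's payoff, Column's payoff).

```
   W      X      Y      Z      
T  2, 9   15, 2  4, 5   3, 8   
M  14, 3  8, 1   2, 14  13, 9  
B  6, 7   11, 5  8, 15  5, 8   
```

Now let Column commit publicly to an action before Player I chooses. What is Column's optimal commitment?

Y

Work backward from Player I's decision.
- W → Player I plays M (best of 2, 14, 6); Column gets 3.
- X → Player I plays T (best of 15, 8, 11); Column gets 2.
- Y → Player I plays B (best of 4, 2, 8); Column gets 15.
- Z → Player I plays M (best of 3, 13, 5); Column gets 9.
Among 3, 2, 15, 9, the best is 15 at Y. Subgame-perfect outcome: (B, Y) with payoffs (8, 15).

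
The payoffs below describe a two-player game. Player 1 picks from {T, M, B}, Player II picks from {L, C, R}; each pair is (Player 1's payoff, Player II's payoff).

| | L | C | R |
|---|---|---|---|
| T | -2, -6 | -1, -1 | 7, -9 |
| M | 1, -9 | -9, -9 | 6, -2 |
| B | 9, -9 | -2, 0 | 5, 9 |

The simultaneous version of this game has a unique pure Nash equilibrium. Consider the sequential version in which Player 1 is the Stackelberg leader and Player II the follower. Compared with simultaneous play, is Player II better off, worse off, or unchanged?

worse off

Solve by backward induction (Player 1 leads).
- T → Player II plays C (best of -6, -1, -9); Player 1 gets -1.
- M → Player II plays R (best of -9, -9, -2); Player 1 gets 6.
- B → Player II plays R (best of -9, 0, 9); Player 1 gets 5.
Player 1's induced payoffs are -1, 6, 5, so Player 1 commits to M. Subgame-perfect outcome: (M, R) with payoffs (6, -2).
Now find the simultaneous Nash equilibrium.
Player 1's best replies: L→B; C→T; R→T.
Player II's best replies: T→C; M→R; B→R.
The unique mutual best reply is (T, C), giving (-1, -1).
Player II earns -2 sequentially versus -1 at the Nash outcome: worse off.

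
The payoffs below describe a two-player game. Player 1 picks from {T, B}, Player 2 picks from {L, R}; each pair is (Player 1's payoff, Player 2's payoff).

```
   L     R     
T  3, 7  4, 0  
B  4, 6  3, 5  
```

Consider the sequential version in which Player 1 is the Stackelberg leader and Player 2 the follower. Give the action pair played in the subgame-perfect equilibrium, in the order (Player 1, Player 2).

(B, L)

Player 2 best-responds to each possible Player 1 move:
- T → Player 2 plays L (best of 7, 0); Player 1 gets 3.
- B → Player 2 plays L (best of 6, 5); Player 1 gets 4.
Maximizing over 3, 4, Player 1 chooses B. Subgame-perfect outcome: (B, L) with payoffs (4, 6).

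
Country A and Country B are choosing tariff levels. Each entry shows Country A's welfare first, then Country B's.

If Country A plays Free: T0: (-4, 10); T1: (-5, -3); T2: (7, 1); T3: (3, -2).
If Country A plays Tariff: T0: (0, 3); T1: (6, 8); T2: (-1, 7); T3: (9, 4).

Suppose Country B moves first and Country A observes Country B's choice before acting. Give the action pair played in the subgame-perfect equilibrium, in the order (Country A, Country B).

Work backward from Country A's decision.
- T0 → Country A plays Tariff (best of -4, 0); Country B gets 3.
- T1 → Country A plays Tariff (best of -5, 6); Country B gets 8.
- T2 → Country A plays Free (best of 7, -1); Country B gets 1.
- T3 → Country A plays Tariff (best of 3, 9); Country B gets 4.
Maximizing over 3, 8, 1, 4, Country B chooses T1. Subgame-perfect outcome: (Tariff, T1) with payoffs (6, 8).

(Tariff, T1)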